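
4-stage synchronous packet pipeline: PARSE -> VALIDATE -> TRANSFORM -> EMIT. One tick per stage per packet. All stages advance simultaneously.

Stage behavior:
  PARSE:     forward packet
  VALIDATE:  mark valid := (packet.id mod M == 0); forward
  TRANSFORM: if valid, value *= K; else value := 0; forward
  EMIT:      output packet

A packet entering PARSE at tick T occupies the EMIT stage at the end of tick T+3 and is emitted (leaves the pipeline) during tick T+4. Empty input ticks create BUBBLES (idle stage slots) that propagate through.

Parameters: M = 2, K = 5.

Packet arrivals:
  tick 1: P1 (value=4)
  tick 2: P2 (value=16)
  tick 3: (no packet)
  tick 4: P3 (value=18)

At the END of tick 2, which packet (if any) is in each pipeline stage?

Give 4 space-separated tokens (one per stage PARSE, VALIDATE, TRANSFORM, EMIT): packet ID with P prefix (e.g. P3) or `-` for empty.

Tick 1: [PARSE:P1(v=4,ok=F), VALIDATE:-, TRANSFORM:-, EMIT:-] out:-; in:P1
Tick 2: [PARSE:P2(v=16,ok=F), VALIDATE:P1(v=4,ok=F), TRANSFORM:-, EMIT:-] out:-; in:P2
At end of tick 2: ['P2', 'P1', '-', '-']

Answer: P2 P1 - -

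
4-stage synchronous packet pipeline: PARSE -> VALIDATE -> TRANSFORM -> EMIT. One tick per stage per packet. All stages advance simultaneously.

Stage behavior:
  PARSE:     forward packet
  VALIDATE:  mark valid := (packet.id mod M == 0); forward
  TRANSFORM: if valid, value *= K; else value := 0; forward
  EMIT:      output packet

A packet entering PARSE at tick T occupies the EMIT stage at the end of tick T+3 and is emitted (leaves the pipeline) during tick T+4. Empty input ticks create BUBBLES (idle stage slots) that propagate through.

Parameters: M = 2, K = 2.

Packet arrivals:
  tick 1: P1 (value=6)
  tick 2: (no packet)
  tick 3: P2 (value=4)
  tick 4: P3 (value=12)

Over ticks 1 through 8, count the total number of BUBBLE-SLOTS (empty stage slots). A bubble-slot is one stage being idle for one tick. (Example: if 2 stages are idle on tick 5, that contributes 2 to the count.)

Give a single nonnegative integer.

Answer: 20

Derivation:
Tick 1: [PARSE:P1(v=6,ok=F), VALIDATE:-, TRANSFORM:-, EMIT:-] out:-; bubbles=3
Tick 2: [PARSE:-, VALIDATE:P1(v=6,ok=F), TRANSFORM:-, EMIT:-] out:-; bubbles=3
Tick 3: [PARSE:P2(v=4,ok=F), VALIDATE:-, TRANSFORM:P1(v=0,ok=F), EMIT:-] out:-; bubbles=2
Tick 4: [PARSE:P3(v=12,ok=F), VALIDATE:P2(v=4,ok=T), TRANSFORM:-, EMIT:P1(v=0,ok=F)] out:-; bubbles=1
Tick 5: [PARSE:-, VALIDATE:P3(v=12,ok=F), TRANSFORM:P2(v=8,ok=T), EMIT:-] out:P1(v=0); bubbles=2
Tick 6: [PARSE:-, VALIDATE:-, TRANSFORM:P3(v=0,ok=F), EMIT:P2(v=8,ok=T)] out:-; bubbles=2
Tick 7: [PARSE:-, VALIDATE:-, TRANSFORM:-, EMIT:P3(v=0,ok=F)] out:P2(v=8); bubbles=3
Tick 8: [PARSE:-, VALIDATE:-, TRANSFORM:-, EMIT:-] out:P3(v=0); bubbles=4
Total bubble-slots: 20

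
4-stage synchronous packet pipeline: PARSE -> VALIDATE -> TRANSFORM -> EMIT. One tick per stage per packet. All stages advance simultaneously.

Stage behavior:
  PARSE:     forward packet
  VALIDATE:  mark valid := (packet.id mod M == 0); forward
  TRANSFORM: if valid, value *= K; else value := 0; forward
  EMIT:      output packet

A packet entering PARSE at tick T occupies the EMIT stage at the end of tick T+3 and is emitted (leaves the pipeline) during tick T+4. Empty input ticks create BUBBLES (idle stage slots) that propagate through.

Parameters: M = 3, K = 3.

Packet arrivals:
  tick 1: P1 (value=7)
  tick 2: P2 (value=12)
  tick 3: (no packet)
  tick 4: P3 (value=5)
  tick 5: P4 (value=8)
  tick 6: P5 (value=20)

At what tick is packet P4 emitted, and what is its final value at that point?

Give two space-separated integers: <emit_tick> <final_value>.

Answer: 9 0

Derivation:
Tick 1: [PARSE:P1(v=7,ok=F), VALIDATE:-, TRANSFORM:-, EMIT:-] out:-; in:P1
Tick 2: [PARSE:P2(v=12,ok=F), VALIDATE:P1(v=7,ok=F), TRANSFORM:-, EMIT:-] out:-; in:P2
Tick 3: [PARSE:-, VALIDATE:P2(v=12,ok=F), TRANSFORM:P1(v=0,ok=F), EMIT:-] out:-; in:-
Tick 4: [PARSE:P3(v=5,ok=F), VALIDATE:-, TRANSFORM:P2(v=0,ok=F), EMIT:P1(v=0,ok=F)] out:-; in:P3
Tick 5: [PARSE:P4(v=8,ok=F), VALIDATE:P3(v=5,ok=T), TRANSFORM:-, EMIT:P2(v=0,ok=F)] out:P1(v=0); in:P4
Tick 6: [PARSE:P5(v=20,ok=F), VALIDATE:P4(v=8,ok=F), TRANSFORM:P3(v=15,ok=T), EMIT:-] out:P2(v=0); in:P5
Tick 7: [PARSE:-, VALIDATE:P5(v=20,ok=F), TRANSFORM:P4(v=0,ok=F), EMIT:P3(v=15,ok=T)] out:-; in:-
Tick 8: [PARSE:-, VALIDATE:-, TRANSFORM:P5(v=0,ok=F), EMIT:P4(v=0,ok=F)] out:P3(v=15); in:-
Tick 9: [PARSE:-, VALIDATE:-, TRANSFORM:-, EMIT:P5(v=0,ok=F)] out:P4(v=0); in:-
Tick 10: [PARSE:-, VALIDATE:-, TRANSFORM:-, EMIT:-] out:P5(v=0); in:-
P4: arrives tick 5, valid=False (id=4, id%3=1), emit tick 9, final value 0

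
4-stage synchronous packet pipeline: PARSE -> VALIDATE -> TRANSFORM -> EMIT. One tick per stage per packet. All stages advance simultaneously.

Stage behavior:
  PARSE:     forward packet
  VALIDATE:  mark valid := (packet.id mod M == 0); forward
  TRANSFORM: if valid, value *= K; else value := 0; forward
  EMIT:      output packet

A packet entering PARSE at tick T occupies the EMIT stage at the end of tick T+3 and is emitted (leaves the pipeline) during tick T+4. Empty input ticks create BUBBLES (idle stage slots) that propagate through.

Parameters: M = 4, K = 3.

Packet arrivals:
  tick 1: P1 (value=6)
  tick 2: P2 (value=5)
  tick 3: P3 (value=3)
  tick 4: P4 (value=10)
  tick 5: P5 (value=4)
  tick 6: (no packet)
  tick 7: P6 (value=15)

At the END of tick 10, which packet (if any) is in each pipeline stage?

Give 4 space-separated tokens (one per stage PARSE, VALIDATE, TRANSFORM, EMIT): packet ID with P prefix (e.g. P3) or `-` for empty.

Tick 1: [PARSE:P1(v=6,ok=F), VALIDATE:-, TRANSFORM:-, EMIT:-] out:-; in:P1
Tick 2: [PARSE:P2(v=5,ok=F), VALIDATE:P1(v=6,ok=F), TRANSFORM:-, EMIT:-] out:-; in:P2
Tick 3: [PARSE:P3(v=3,ok=F), VALIDATE:P2(v=5,ok=F), TRANSFORM:P1(v=0,ok=F), EMIT:-] out:-; in:P3
Tick 4: [PARSE:P4(v=10,ok=F), VALIDATE:P3(v=3,ok=F), TRANSFORM:P2(v=0,ok=F), EMIT:P1(v=0,ok=F)] out:-; in:P4
Tick 5: [PARSE:P5(v=4,ok=F), VALIDATE:P4(v=10,ok=T), TRANSFORM:P3(v=0,ok=F), EMIT:P2(v=0,ok=F)] out:P1(v=0); in:P5
Tick 6: [PARSE:-, VALIDATE:P5(v=4,ok=F), TRANSFORM:P4(v=30,ok=T), EMIT:P3(v=0,ok=F)] out:P2(v=0); in:-
Tick 7: [PARSE:P6(v=15,ok=F), VALIDATE:-, TRANSFORM:P5(v=0,ok=F), EMIT:P4(v=30,ok=T)] out:P3(v=0); in:P6
Tick 8: [PARSE:-, VALIDATE:P6(v=15,ok=F), TRANSFORM:-, EMIT:P5(v=0,ok=F)] out:P4(v=30); in:-
Tick 9: [PARSE:-, VALIDATE:-, TRANSFORM:P6(v=0,ok=F), EMIT:-] out:P5(v=0); in:-
Tick 10: [PARSE:-, VALIDATE:-, TRANSFORM:-, EMIT:P6(v=0,ok=F)] out:-; in:-
At end of tick 10: ['-', '-', '-', 'P6']

Answer: - - - P6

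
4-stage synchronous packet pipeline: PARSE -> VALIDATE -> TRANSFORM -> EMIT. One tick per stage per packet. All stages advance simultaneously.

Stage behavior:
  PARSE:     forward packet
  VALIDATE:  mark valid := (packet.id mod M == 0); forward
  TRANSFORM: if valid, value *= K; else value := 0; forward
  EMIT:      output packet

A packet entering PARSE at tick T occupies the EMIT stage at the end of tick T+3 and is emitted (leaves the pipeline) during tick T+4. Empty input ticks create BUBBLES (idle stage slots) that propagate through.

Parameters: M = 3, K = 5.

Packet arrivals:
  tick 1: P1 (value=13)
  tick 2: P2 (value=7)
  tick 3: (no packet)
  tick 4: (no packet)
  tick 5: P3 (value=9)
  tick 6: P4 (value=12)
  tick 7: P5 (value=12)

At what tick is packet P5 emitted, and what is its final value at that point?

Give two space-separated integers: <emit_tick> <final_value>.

Answer: 11 0

Derivation:
Tick 1: [PARSE:P1(v=13,ok=F), VALIDATE:-, TRANSFORM:-, EMIT:-] out:-; in:P1
Tick 2: [PARSE:P2(v=7,ok=F), VALIDATE:P1(v=13,ok=F), TRANSFORM:-, EMIT:-] out:-; in:P2
Tick 3: [PARSE:-, VALIDATE:P2(v=7,ok=F), TRANSFORM:P1(v=0,ok=F), EMIT:-] out:-; in:-
Tick 4: [PARSE:-, VALIDATE:-, TRANSFORM:P2(v=0,ok=F), EMIT:P1(v=0,ok=F)] out:-; in:-
Tick 5: [PARSE:P3(v=9,ok=F), VALIDATE:-, TRANSFORM:-, EMIT:P2(v=0,ok=F)] out:P1(v=0); in:P3
Tick 6: [PARSE:P4(v=12,ok=F), VALIDATE:P3(v=9,ok=T), TRANSFORM:-, EMIT:-] out:P2(v=0); in:P4
Tick 7: [PARSE:P5(v=12,ok=F), VALIDATE:P4(v=12,ok=F), TRANSFORM:P3(v=45,ok=T), EMIT:-] out:-; in:P5
Tick 8: [PARSE:-, VALIDATE:P5(v=12,ok=F), TRANSFORM:P4(v=0,ok=F), EMIT:P3(v=45,ok=T)] out:-; in:-
Tick 9: [PARSE:-, VALIDATE:-, TRANSFORM:P5(v=0,ok=F), EMIT:P4(v=0,ok=F)] out:P3(v=45); in:-
Tick 10: [PARSE:-, VALIDATE:-, TRANSFORM:-, EMIT:P5(v=0,ok=F)] out:P4(v=0); in:-
Tick 11: [PARSE:-, VALIDATE:-, TRANSFORM:-, EMIT:-] out:P5(v=0); in:-
P5: arrives tick 7, valid=False (id=5, id%3=2), emit tick 11, final value 0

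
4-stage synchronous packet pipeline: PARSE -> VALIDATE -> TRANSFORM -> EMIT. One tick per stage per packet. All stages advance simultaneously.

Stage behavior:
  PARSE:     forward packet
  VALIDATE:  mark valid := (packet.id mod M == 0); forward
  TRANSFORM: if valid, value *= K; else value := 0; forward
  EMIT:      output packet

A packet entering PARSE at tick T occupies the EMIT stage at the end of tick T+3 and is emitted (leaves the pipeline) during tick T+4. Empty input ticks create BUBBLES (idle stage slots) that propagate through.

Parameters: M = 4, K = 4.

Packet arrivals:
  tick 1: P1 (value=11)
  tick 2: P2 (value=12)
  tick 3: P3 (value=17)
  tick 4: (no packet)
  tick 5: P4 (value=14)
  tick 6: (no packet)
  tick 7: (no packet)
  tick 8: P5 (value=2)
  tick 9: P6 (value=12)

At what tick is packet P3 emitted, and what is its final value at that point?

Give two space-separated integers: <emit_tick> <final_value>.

Answer: 7 0

Derivation:
Tick 1: [PARSE:P1(v=11,ok=F), VALIDATE:-, TRANSFORM:-, EMIT:-] out:-; in:P1
Tick 2: [PARSE:P2(v=12,ok=F), VALIDATE:P1(v=11,ok=F), TRANSFORM:-, EMIT:-] out:-; in:P2
Tick 3: [PARSE:P3(v=17,ok=F), VALIDATE:P2(v=12,ok=F), TRANSFORM:P1(v=0,ok=F), EMIT:-] out:-; in:P3
Tick 4: [PARSE:-, VALIDATE:P3(v=17,ok=F), TRANSFORM:P2(v=0,ok=F), EMIT:P1(v=0,ok=F)] out:-; in:-
Tick 5: [PARSE:P4(v=14,ok=F), VALIDATE:-, TRANSFORM:P3(v=0,ok=F), EMIT:P2(v=0,ok=F)] out:P1(v=0); in:P4
Tick 6: [PARSE:-, VALIDATE:P4(v=14,ok=T), TRANSFORM:-, EMIT:P3(v=0,ok=F)] out:P2(v=0); in:-
Tick 7: [PARSE:-, VALIDATE:-, TRANSFORM:P4(v=56,ok=T), EMIT:-] out:P3(v=0); in:-
Tick 8: [PARSE:P5(v=2,ok=F), VALIDATE:-, TRANSFORM:-, EMIT:P4(v=56,ok=T)] out:-; in:P5
Tick 9: [PARSE:P6(v=12,ok=F), VALIDATE:P5(v=2,ok=F), TRANSFORM:-, EMIT:-] out:P4(v=56); in:P6
Tick 10: [PARSE:-, VALIDATE:P6(v=12,ok=F), TRANSFORM:P5(v=0,ok=F), EMIT:-] out:-; in:-
Tick 11: [PARSE:-, VALIDATE:-, TRANSFORM:P6(v=0,ok=F), EMIT:P5(v=0,ok=F)] out:-; in:-
Tick 12: [PARSE:-, VALIDATE:-, TRANSFORM:-, EMIT:P6(v=0,ok=F)] out:P5(v=0); in:-
Tick 13: [PARSE:-, VALIDATE:-, TRANSFORM:-, EMIT:-] out:P6(v=0); in:-
P3: arrives tick 3, valid=False (id=3, id%4=3), emit tick 7, final value 0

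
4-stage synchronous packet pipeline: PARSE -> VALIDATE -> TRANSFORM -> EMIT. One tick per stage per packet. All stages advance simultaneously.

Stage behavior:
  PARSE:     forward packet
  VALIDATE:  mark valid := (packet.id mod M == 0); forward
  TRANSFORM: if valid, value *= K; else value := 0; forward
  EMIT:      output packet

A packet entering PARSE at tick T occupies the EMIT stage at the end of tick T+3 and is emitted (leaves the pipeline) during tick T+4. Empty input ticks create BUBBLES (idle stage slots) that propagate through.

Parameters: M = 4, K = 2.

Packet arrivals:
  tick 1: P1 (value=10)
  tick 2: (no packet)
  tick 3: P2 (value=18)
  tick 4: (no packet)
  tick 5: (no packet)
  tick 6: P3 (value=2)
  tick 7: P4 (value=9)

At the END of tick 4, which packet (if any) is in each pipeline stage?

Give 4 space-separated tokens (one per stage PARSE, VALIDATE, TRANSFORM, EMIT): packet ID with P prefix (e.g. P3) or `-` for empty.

Tick 1: [PARSE:P1(v=10,ok=F), VALIDATE:-, TRANSFORM:-, EMIT:-] out:-; in:P1
Tick 2: [PARSE:-, VALIDATE:P1(v=10,ok=F), TRANSFORM:-, EMIT:-] out:-; in:-
Tick 3: [PARSE:P2(v=18,ok=F), VALIDATE:-, TRANSFORM:P1(v=0,ok=F), EMIT:-] out:-; in:P2
Tick 4: [PARSE:-, VALIDATE:P2(v=18,ok=F), TRANSFORM:-, EMIT:P1(v=0,ok=F)] out:-; in:-
At end of tick 4: ['-', 'P2', '-', 'P1']

Answer: - P2 - P1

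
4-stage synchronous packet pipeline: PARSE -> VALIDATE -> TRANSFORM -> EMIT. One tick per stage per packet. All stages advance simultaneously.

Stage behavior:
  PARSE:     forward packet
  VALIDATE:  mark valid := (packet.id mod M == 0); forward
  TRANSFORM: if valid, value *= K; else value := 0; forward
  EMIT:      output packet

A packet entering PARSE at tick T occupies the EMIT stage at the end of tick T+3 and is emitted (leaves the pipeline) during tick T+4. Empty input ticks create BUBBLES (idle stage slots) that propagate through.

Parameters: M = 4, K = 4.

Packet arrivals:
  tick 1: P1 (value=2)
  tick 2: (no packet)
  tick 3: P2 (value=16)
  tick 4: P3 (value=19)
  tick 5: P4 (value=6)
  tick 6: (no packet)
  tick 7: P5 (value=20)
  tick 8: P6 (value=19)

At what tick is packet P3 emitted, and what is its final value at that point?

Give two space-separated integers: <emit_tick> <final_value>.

Tick 1: [PARSE:P1(v=2,ok=F), VALIDATE:-, TRANSFORM:-, EMIT:-] out:-; in:P1
Tick 2: [PARSE:-, VALIDATE:P1(v=2,ok=F), TRANSFORM:-, EMIT:-] out:-; in:-
Tick 3: [PARSE:P2(v=16,ok=F), VALIDATE:-, TRANSFORM:P1(v=0,ok=F), EMIT:-] out:-; in:P2
Tick 4: [PARSE:P3(v=19,ok=F), VALIDATE:P2(v=16,ok=F), TRANSFORM:-, EMIT:P1(v=0,ok=F)] out:-; in:P3
Tick 5: [PARSE:P4(v=6,ok=F), VALIDATE:P3(v=19,ok=F), TRANSFORM:P2(v=0,ok=F), EMIT:-] out:P1(v=0); in:P4
Tick 6: [PARSE:-, VALIDATE:P4(v=6,ok=T), TRANSFORM:P3(v=0,ok=F), EMIT:P2(v=0,ok=F)] out:-; in:-
Tick 7: [PARSE:P5(v=20,ok=F), VALIDATE:-, TRANSFORM:P4(v=24,ok=T), EMIT:P3(v=0,ok=F)] out:P2(v=0); in:P5
Tick 8: [PARSE:P6(v=19,ok=F), VALIDATE:P5(v=20,ok=F), TRANSFORM:-, EMIT:P4(v=24,ok=T)] out:P3(v=0); in:P6
Tick 9: [PARSE:-, VALIDATE:P6(v=19,ok=F), TRANSFORM:P5(v=0,ok=F), EMIT:-] out:P4(v=24); in:-
Tick 10: [PARSE:-, VALIDATE:-, TRANSFORM:P6(v=0,ok=F), EMIT:P5(v=0,ok=F)] out:-; in:-
Tick 11: [PARSE:-, VALIDATE:-, TRANSFORM:-, EMIT:P6(v=0,ok=F)] out:P5(v=0); in:-
Tick 12: [PARSE:-, VALIDATE:-, TRANSFORM:-, EMIT:-] out:P6(v=0); in:-
P3: arrives tick 4, valid=False (id=3, id%4=3), emit tick 8, final value 0

Answer: 8 0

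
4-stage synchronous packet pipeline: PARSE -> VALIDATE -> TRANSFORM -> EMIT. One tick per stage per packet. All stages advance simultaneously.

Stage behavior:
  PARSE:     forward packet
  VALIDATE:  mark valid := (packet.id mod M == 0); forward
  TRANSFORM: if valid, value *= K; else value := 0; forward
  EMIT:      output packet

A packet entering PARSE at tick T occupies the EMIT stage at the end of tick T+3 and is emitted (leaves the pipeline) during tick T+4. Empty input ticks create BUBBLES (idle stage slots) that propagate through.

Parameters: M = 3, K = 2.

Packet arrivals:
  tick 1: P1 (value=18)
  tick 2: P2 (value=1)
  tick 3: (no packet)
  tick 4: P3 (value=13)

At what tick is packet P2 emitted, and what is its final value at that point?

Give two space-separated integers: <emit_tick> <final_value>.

Tick 1: [PARSE:P1(v=18,ok=F), VALIDATE:-, TRANSFORM:-, EMIT:-] out:-; in:P1
Tick 2: [PARSE:P2(v=1,ok=F), VALIDATE:P1(v=18,ok=F), TRANSFORM:-, EMIT:-] out:-; in:P2
Tick 3: [PARSE:-, VALIDATE:P2(v=1,ok=F), TRANSFORM:P1(v=0,ok=F), EMIT:-] out:-; in:-
Tick 4: [PARSE:P3(v=13,ok=F), VALIDATE:-, TRANSFORM:P2(v=0,ok=F), EMIT:P1(v=0,ok=F)] out:-; in:P3
Tick 5: [PARSE:-, VALIDATE:P3(v=13,ok=T), TRANSFORM:-, EMIT:P2(v=0,ok=F)] out:P1(v=0); in:-
Tick 6: [PARSE:-, VALIDATE:-, TRANSFORM:P3(v=26,ok=T), EMIT:-] out:P2(v=0); in:-
Tick 7: [PARSE:-, VALIDATE:-, TRANSFORM:-, EMIT:P3(v=26,ok=T)] out:-; in:-
Tick 8: [PARSE:-, VALIDATE:-, TRANSFORM:-, EMIT:-] out:P3(v=26); in:-
P2: arrives tick 2, valid=False (id=2, id%3=2), emit tick 6, final value 0

Answer: 6 0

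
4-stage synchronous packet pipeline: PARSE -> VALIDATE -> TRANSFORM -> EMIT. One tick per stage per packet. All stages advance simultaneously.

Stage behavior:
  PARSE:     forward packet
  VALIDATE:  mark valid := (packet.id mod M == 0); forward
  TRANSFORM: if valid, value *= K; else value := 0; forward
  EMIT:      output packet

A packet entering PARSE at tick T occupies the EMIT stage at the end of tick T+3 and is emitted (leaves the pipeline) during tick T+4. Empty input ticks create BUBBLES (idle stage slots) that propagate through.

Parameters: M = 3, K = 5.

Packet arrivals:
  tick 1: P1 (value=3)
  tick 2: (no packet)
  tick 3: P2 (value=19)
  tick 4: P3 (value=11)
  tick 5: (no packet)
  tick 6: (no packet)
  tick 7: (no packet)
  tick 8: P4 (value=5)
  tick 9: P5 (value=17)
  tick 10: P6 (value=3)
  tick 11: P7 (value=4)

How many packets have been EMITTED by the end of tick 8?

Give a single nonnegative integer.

Tick 1: [PARSE:P1(v=3,ok=F), VALIDATE:-, TRANSFORM:-, EMIT:-] out:-; in:P1
Tick 2: [PARSE:-, VALIDATE:P1(v=3,ok=F), TRANSFORM:-, EMIT:-] out:-; in:-
Tick 3: [PARSE:P2(v=19,ok=F), VALIDATE:-, TRANSFORM:P1(v=0,ok=F), EMIT:-] out:-; in:P2
Tick 4: [PARSE:P3(v=11,ok=F), VALIDATE:P2(v=19,ok=F), TRANSFORM:-, EMIT:P1(v=0,ok=F)] out:-; in:P3
Tick 5: [PARSE:-, VALIDATE:P3(v=11,ok=T), TRANSFORM:P2(v=0,ok=F), EMIT:-] out:P1(v=0); in:-
Tick 6: [PARSE:-, VALIDATE:-, TRANSFORM:P3(v=55,ok=T), EMIT:P2(v=0,ok=F)] out:-; in:-
Tick 7: [PARSE:-, VALIDATE:-, TRANSFORM:-, EMIT:P3(v=55,ok=T)] out:P2(v=0); in:-
Tick 8: [PARSE:P4(v=5,ok=F), VALIDATE:-, TRANSFORM:-, EMIT:-] out:P3(v=55); in:P4
Emitted by tick 8: ['P1', 'P2', 'P3']

Answer: 3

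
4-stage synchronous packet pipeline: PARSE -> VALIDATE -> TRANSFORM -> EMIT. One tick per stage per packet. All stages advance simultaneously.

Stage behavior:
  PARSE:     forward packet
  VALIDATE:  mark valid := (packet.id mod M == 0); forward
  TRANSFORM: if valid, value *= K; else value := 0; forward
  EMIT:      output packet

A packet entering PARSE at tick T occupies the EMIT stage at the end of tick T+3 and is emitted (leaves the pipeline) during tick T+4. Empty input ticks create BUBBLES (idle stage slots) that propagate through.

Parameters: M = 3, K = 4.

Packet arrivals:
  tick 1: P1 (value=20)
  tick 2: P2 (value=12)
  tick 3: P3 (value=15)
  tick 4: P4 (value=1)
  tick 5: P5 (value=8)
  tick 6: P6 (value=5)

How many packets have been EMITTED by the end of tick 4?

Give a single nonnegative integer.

Answer: 0

Derivation:
Tick 1: [PARSE:P1(v=20,ok=F), VALIDATE:-, TRANSFORM:-, EMIT:-] out:-; in:P1
Tick 2: [PARSE:P2(v=12,ok=F), VALIDATE:P1(v=20,ok=F), TRANSFORM:-, EMIT:-] out:-; in:P2
Tick 3: [PARSE:P3(v=15,ok=F), VALIDATE:P2(v=12,ok=F), TRANSFORM:P1(v=0,ok=F), EMIT:-] out:-; in:P3
Tick 4: [PARSE:P4(v=1,ok=F), VALIDATE:P3(v=15,ok=T), TRANSFORM:P2(v=0,ok=F), EMIT:P1(v=0,ok=F)] out:-; in:P4
Emitted by tick 4: []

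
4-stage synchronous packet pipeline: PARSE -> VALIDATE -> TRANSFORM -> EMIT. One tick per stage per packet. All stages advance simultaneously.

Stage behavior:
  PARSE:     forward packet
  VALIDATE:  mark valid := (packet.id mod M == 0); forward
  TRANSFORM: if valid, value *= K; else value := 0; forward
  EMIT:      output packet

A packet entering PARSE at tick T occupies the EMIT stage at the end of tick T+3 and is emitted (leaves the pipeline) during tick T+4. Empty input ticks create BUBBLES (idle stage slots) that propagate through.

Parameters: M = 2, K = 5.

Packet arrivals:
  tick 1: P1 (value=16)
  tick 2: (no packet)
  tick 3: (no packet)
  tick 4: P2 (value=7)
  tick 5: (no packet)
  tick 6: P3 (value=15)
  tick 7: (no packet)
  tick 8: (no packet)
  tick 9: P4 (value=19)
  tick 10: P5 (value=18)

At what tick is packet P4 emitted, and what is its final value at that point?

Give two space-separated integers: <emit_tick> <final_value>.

Tick 1: [PARSE:P1(v=16,ok=F), VALIDATE:-, TRANSFORM:-, EMIT:-] out:-; in:P1
Tick 2: [PARSE:-, VALIDATE:P1(v=16,ok=F), TRANSFORM:-, EMIT:-] out:-; in:-
Tick 3: [PARSE:-, VALIDATE:-, TRANSFORM:P1(v=0,ok=F), EMIT:-] out:-; in:-
Tick 4: [PARSE:P2(v=7,ok=F), VALIDATE:-, TRANSFORM:-, EMIT:P1(v=0,ok=F)] out:-; in:P2
Tick 5: [PARSE:-, VALIDATE:P2(v=7,ok=T), TRANSFORM:-, EMIT:-] out:P1(v=0); in:-
Tick 6: [PARSE:P3(v=15,ok=F), VALIDATE:-, TRANSFORM:P2(v=35,ok=T), EMIT:-] out:-; in:P3
Tick 7: [PARSE:-, VALIDATE:P3(v=15,ok=F), TRANSFORM:-, EMIT:P2(v=35,ok=T)] out:-; in:-
Tick 8: [PARSE:-, VALIDATE:-, TRANSFORM:P3(v=0,ok=F), EMIT:-] out:P2(v=35); in:-
Tick 9: [PARSE:P4(v=19,ok=F), VALIDATE:-, TRANSFORM:-, EMIT:P3(v=0,ok=F)] out:-; in:P4
Tick 10: [PARSE:P5(v=18,ok=F), VALIDATE:P4(v=19,ok=T), TRANSFORM:-, EMIT:-] out:P3(v=0); in:P5
Tick 11: [PARSE:-, VALIDATE:P5(v=18,ok=F), TRANSFORM:P4(v=95,ok=T), EMIT:-] out:-; in:-
Tick 12: [PARSE:-, VALIDATE:-, TRANSFORM:P5(v=0,ok=F), EMIT:P4(v=95,ok=T)] out:-; in:-
Tick 13: [PARSE:-, VALIDATE:-, TRANSFORM:-, EMIT:P5(v=0,ok=F)] out:P4(v=95); in:-
Tick 14: [PARSE:-, VALIDATE:-, TRANSFORM:-, EMIT:-] out:P5(v=0); in:-
P4: arrives tick 9, valid=True (id=4, id%2=0), emit tick 13, final value 95

Answer: 13 95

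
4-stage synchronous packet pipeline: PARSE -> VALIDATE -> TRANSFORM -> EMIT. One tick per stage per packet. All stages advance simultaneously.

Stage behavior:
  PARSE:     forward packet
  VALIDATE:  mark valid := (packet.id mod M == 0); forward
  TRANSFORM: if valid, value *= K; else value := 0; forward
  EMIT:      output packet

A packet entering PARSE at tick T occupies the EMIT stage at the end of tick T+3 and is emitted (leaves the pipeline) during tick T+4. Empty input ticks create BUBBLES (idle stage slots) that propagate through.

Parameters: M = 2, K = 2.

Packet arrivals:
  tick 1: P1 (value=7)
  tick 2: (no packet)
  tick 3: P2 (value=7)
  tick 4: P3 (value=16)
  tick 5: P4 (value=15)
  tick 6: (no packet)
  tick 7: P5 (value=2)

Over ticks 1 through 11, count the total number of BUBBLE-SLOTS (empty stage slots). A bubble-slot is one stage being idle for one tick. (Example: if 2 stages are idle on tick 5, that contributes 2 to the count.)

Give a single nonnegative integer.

Answer: 24

Derivation:
Tick 1: [PARSE:P1(v=7,ok=F), VALIDATE:-, TRANSFORM:-, EMIT:-] out:-; bubbles=3
Tick 2: [PARSE:-, VALIDATE:P1(v=7,ok=F), TRANSFORM:-, EMIT:-] out:-; bubbles=3
Tick 3: [PARSE:P2(v=7,ok=F), VALIDATE:-, TRANSFORM:P1(v=0,ok=F), EMIT:-] out:-; bubbles=2
Tick 4: [PARSE:P3(v=16,ok=F), VALIDATE:P2(v=7,ok=T), TRANSFORM:-, EMIT:P1(v=0,ok=F)] out:-; bubbles=1
Tick 5: [PARSE:P4(v=15,ok=F), VALIDATE:P3(v=16,ok=F), TRANSFORM:P2(v=14,ok=T), EMIT:-] out:P1(v=0); bubbles=1
Tick 6: [PARSE:-, VALIDATE:P4(v=15,ok=T), TRANSFORM:P3(v=0,ok=F), EMIT:P2(v=14,ok=T)] out:-; bubbles=1
Tick 7: [PARSE:P5(v=2,ok=F), VALIDATE:-, TRANSFORM:P4(v=30,ok=T), EMIT:P3(v=0,ok=F)] out:P2(v=14); bubbles=1
Tick 8: [PARSE:-, VALIDATE:P5(v=2,ok=F), TRANSFORM:-, EMIT:P4(v=30,ok=T)] out:P3(v=0); bubbles=2
Tick 9: [PARSE:-, VALIDATE:-, TRANSFORM:P5(v=0,ok=F), EMIT:-] out:P4(v=30); bubbles=3
Tick 10: [PARSE:-, VALIDATE:-, TRANSFORM:-, EMIT:P5(v=0,ok=F)] out:-; bubbles=3
Tick 11: [PARSE:-, VALIDATE:-, TRANSFORM:-, EMIT:-] out:P5(v=0); bubbles=4
Total bubble-slots: 24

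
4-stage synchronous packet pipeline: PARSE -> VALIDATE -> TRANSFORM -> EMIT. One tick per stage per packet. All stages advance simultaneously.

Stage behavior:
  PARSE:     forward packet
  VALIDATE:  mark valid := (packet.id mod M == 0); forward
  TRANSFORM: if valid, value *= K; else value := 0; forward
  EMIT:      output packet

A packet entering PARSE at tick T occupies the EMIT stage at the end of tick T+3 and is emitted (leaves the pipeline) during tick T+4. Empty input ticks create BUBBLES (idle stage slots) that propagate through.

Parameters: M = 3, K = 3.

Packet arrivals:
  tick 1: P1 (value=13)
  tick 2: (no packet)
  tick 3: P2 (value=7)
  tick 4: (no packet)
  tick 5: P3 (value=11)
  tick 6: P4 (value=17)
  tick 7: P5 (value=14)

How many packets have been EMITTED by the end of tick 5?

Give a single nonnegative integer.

Tick 1: [PARSE:P1(v=13,ok=F), VALIDATE:-, TRANSFORM:-, EMIT:-] out:-; in:P1
Tick 2: [PARSE:-, VALIDATE:P1(v=13,ok=F), TRANSFORM:-, EMIT:-] out:-; in:-
Tick 3: [PARSE:P2(v=7,ok=F), VALIDATE:-, TRANSFORM:P1(v=0,ok=F), EMIT:-] out:-; in:P2
Tick 4: [PARSE:-, VALIDATE:P2(v=7,ok=F), TRANSFORM:-, EMIT:P1(v=0,ok=F)] out:-; in:-
Tick 5: [PARSE:P3(v=11,ok=F), VALIDATE:-, TRANSFORM:P2(v=0,ok=F), EMIT:-] out:P1(v=0); in:P3
Emitted by tick 5: ['P1']

Answer: 1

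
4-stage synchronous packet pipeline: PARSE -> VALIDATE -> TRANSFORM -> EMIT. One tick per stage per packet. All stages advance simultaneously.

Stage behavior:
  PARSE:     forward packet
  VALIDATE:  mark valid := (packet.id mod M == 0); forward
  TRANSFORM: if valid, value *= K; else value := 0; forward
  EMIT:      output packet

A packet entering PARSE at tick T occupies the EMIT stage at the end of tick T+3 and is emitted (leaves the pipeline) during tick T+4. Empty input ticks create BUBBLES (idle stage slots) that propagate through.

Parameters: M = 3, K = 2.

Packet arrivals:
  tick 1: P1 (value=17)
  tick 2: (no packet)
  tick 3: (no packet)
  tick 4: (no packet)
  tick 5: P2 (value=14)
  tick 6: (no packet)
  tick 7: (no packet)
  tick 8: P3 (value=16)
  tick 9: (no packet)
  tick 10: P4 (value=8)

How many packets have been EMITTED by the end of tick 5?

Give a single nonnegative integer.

Tick 1: [PARSE:P1(v=17,ok=F), VALIDATE:-, TRANSFORM:-, EMIT:-] out:-; in:P1
Tick 2: [PARSE:-, VALIDATE:P1(v=17,ok=F), TRANSFORM:-, EMIT:-] out:-; in:-
Tick 3: [PARSE:-, VALIDATE:-, TRANSFORM:P1(v=0,ok=F), EMIT:-] out:-; in:-
Tick 4: [PARSE:-, VALIDATE:-, TRANSFORM:-, EMIT:P1(v=0,ok=F)] out:-; in:-
Tick 5: [PARSE:P2(v=14,ok=F), VALIDATE:-, TRANSFORM:-, EMIT:-] out:P1(v=0); in:P2
Emitted by tick 5: ['P1']

Answer: 1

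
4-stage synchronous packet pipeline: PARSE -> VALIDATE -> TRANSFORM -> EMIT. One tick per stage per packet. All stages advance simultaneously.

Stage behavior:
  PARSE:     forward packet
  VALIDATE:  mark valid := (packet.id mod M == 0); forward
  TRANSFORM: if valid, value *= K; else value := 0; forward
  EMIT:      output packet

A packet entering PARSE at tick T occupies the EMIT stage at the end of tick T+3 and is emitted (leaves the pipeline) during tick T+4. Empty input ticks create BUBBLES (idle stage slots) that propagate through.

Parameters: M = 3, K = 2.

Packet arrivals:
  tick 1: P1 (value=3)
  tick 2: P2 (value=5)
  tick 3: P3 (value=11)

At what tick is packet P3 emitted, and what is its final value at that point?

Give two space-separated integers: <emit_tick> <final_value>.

Tick 1: [PARSE:P1(v=3,ok=F), VALIDATE:-, TRANSFORM:-, EMIT:-] out:-; in:P1
Tick 2: [PARSE:P2(v=5,ok=F), VALIDATE:P1(v=3,ok=F), TRANSFORM:-, EMIT:-] out:-; in:P2
Tick 3: [PARSE:P3(v=11,ok=F), VALIDATE:P2(v=5,ok=F), TRANSFORM:P1(v=0,ok=F), EMIT:-] out:-; in:P3
Tick 4: [PARSE:-, VALIDATE:P3(v=11,ok=T), TRANSFORM:P2(v=0,ok=F), EMIT:P1(v=0,ok=F)] out:-; in:-
Tick 5: [PARSE:-, VALIDATE:-, TRANSFORM:P3(v=22,ok=T), EMIT:P2(v=0,ok=F)] out:P1(v=0); in:-
Tick 6: [PARSE:-, VALIDATE:-, TRANSFORM:-, EMIT:P3(v=22,ok=T)] out:P2(v=0); in:-
Tick 7: [PARSE:-, VALIDATE:-, TRANSFORM:-, EMIT:-] out:P3(v=22); in:-
P3: arrives tick 3, valid=True (id=3, id%3=0), emit tick 7, final value 22

Answer: 7 22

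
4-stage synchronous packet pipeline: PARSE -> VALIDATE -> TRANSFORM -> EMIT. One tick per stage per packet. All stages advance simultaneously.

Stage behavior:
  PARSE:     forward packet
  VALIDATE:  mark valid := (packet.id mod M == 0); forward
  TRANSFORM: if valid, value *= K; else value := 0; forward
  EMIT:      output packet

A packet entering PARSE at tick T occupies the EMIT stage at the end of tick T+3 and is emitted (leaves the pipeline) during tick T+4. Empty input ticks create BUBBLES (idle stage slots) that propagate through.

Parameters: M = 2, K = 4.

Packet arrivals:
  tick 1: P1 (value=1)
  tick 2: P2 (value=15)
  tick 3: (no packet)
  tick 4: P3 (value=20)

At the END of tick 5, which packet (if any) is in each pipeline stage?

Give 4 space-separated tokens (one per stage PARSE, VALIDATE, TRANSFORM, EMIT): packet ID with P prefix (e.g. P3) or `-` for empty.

Tick 1: [PARSE:P1(v=1,ok=F), VALIDATE:-, TRANSFORM:-, EMIT:-] out:-; in:P1
Tick 2: [PARSE:P2(v=15,ok=F), VALIDATE:P1(v=1,ok=F), TRANSFORM:-, EMIT:-] out:-; in:P2
Tick 3: [PARSE:-, VALIDATE:P2(v=15,ok=T), TRANSFORM:P1(v=0,ok=F), EMIT:-] out:-; in:-
Tick 4: [PARSE:P3(v=20,ok=F), VALIDATE:-, TRANSFORM:P2(v=60,ok=T), EMIT:P1(v=0,ok=F)] out:-; in:P3
Tick 5: [PARSE:-, VALIDATE:P3(v=20,ok=F), TRANSFORM:-, EMIT:P2(v=60,ok=T)] out:P1(v=0); in:-
At end of tick 5: ['-', 'P3', '-', 'P2']

Answer: - P3 - P2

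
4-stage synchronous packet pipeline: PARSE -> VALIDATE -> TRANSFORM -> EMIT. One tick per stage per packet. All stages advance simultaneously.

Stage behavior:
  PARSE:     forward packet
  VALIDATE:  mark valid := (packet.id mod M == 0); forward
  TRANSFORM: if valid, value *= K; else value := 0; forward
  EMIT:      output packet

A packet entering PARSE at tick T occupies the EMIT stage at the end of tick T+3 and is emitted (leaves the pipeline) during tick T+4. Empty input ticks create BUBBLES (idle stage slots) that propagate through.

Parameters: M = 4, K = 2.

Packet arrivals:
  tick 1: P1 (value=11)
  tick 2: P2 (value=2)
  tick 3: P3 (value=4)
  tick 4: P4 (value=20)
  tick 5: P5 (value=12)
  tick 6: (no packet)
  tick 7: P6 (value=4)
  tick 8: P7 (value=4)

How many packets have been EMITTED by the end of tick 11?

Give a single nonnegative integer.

Tick 1: [PARSE:P1(v=11,ok=F), VALIDATE:-, TRANSFORM:-, EMIT:-] out:-; in:P1
Tick 2: [PARSE:P2(v=2,ok=F), VALIDATE:P1(v=11,ok=F), TRANSFORM:-, EMIT:-] out:-; in:P2
Tick 3: [PARSE:P3(v=4,ok=F), VALIDATE:P2(v=2,ok=F), TRANSFORM:P1(v=0,ok=F), EMIT:-] out:-; in:P3
Tick 4: [PARSE:P4(v=20,ok=F), VALIDATE:P3(v=4,ok=F), TRANSFORM:P2(v=0,ok=F), EMIT:P1(v=0,ok=F)] out:-; in:P4
Tick 5: [PARSE:P5(v=12,ok=F), VALIDATE:P4(v=20,ok=T), TRANSFORM:P3(v=0,ok=F), EMIT:P2(v=0,ok=F)] out:P1(v=0); in:P5
Tick 6: [PARSE:-, VALIDATE:P5(v=12,ok=F), TRANSFORM:P4(v=40,ok=T), EMIT:P3(v=0,ok=F)] out:P2(v=0); in:-
Tick 7: [PARSE:P6(v=4,ok=F), VALIDATE:-, TRANSFORM:P5(v=0,ok=F), EMIT:P4(v=40,ok=T)] out:P3(v=0); in:P6
Tick 8: [PARSE:P7(v=4,ok=F), VALIDATE:P6(v=4,ok=F), TRANSFORM:-, EMIT:P5(v=0,ok=F)] out:P4(v=40); in:P7
Tick 9: [PARSE:-, VALIDATE:P7(v=4,ok=F), TRANSFORM:P6(v=0,ok=F), EMIT:-] out:P5(v=0); in:-
Tick 10: [PARSE:-, VALIDATE:-, TRANSFORM:P7(v=0,ok=F), EMIT:P6(v=0,ok=F)] out:-; in:-
Tick 11: [PARSE:-, VALIDATE:-, TRANSFORM:-, EMIT:P7(v=0,ok=F)] out:P6(v=0); in:-
Emitted by tick 11: ['P1', 'P2', 'P3', 'P4', 'P5', 'P6']

Answer: 6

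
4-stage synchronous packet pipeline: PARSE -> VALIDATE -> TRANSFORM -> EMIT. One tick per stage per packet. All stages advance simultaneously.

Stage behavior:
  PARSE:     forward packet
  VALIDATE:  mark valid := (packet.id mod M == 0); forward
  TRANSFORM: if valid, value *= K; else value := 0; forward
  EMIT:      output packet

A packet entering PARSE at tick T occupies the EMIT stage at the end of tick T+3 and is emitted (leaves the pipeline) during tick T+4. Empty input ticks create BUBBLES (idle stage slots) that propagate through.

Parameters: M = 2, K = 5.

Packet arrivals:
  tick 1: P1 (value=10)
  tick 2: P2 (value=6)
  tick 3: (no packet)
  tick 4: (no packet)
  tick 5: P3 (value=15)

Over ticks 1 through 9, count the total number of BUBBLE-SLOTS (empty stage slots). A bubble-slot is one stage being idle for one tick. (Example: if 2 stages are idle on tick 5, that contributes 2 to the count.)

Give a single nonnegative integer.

Answer: 24

Derivation:
Tick 1: [PARSE:P1(v=10,ok=F), VALIDATE:-, TRANSFORM:-, EMIT:-] out:-; bubbles=3
Tick 2: [PARSE:P2(v=6,ok=F), VALIDATE:P1(v=10,ok=F), TRANSFORM:-, EMIT:-] out:-; bubbles=2
Tick 3: [PARSE:-, VALIDATE:P2(v=6,ok=T), TRANSFORM:P1(v=0,ok=F), EMIT:-] out:-; bubbles=2
Tick 4: [PARSE:-, VALIDATE:-, TRANSFORM:P2(v=30,ok=T), EMIT:P1(v=0,ok=F)] out:-; bubbles=2
Tick 5: [PARSE:P3(v=15,ok=F), VALIDATE:-, TRANSFORM:-, EMIT:P2(v=30,ok=T)] out:P1(v=0); bubbles=2
Tick 6: [PARSE:-, VALIDATE:P3(v=15,ok=F), TRANSFORM:-, EMIT:-] out:P2(v=30); bubbles=3
Tick 7: [PARSE:-, VALIDATE:-, TRANSFORM:P3(v=0,ok=F), EMIT:-] out:-; bubbles=3
Tick 8: [PARSE:-, VALIDATE:-, TRANSFORM:-, EMIT:P3(v=0,ok=F)] out:-; bubbles=3
Tick 9: [PARSE:-, VALIDATE:-, TRANSFORM:-, EMIT:-] out:P3(v=0); bubbles=4
Total bubble-slots: 24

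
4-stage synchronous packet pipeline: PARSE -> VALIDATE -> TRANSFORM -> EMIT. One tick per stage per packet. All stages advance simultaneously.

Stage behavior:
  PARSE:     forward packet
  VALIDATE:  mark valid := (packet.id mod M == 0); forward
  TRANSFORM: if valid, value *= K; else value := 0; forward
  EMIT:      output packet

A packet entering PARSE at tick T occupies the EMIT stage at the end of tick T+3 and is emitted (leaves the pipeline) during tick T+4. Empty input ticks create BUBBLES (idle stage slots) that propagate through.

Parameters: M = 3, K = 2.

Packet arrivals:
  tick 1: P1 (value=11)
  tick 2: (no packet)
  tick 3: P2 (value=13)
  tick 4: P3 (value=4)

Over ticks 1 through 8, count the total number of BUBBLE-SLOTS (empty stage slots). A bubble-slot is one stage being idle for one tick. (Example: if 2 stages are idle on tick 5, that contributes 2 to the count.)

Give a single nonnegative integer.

Tick 1: [PARSE:P1(v=11,ok=F), VALIDATE:-, TRANSFORM:-, EMIT:-] out:-; bubbles=3
Tick 2: [PARSE:-, VALIDATE:P1(v=11,ok=F), TRANSFORM:-, EMIT:-] out:-; bubbles=3
Tick 3: [PARSE:P2(v=13,ok=F), VALIDATE:-, TRANSFORM:P1(v=0,ok=F), EMIT:-] out:-; bubbles=2
Tick 4: [PARSE:P3(v=4,ok=F), VALIDATE:P2(v=13,ok=F), TRANSFORM:-, EMIT:P1(v=0,ok=F)] out:-; bubbles=1
Tick 5: [PARSE:-, VALIDATE:P3(v=4,ok=T), TRANSFORM:P2(v=0,ok=F), EMIT:-] out:P1(v=0); bubbles=2
Tick 6: [PARSE:-, VALIDATE:-, TRANSFORM:P3(v=8,ok=T), EMIT:P2(v=0,ok=F)] out:-; bubbles=2
Tick 7: [PARSE:-, VALIDATE:-, TRANSFORM:-, EMIT:P3(v=8,ok=T)] out:P2(v=0); bubbles=3
Tick 8: [PARSE:-, VALIDATE:-, TRANSFORM:-, EMIT:-] out:P3(v=8); bubbles=4
Total bubble-slots: 20

Answer: 20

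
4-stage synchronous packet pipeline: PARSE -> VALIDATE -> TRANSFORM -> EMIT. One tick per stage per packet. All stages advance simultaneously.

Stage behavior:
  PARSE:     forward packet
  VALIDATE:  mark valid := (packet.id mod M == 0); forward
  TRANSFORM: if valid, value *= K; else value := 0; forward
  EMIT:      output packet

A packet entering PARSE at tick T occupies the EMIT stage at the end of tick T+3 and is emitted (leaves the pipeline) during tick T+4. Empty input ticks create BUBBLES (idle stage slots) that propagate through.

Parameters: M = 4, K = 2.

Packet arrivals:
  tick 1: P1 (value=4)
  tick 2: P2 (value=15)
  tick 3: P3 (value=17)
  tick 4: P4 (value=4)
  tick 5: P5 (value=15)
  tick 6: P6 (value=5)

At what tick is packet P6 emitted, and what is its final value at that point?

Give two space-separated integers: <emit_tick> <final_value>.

Answer: 10 0

Derivation:
Tick 1: [PARSE:P1(v=4,ok=F), VALIDATE:-, TRANSFORM:-, EMIT:-] out:-; in:P1
Tick 2: [PARSE:P2(v=15,ok=F), VALIDATE:P1(v=4,ok=F), TRANSFORM:-, EMIT:-] out:-; in:P2
Tick 3: [PARSE:P3(v=17,ok=F), VALIDATE:P2(v=15,ok=F), TRANSFORM:P1(v=0,ok=F), EMIT:-] out:-; in:P3
Tick 4: [PARSE:P4(v=4,ok=F), VALIDATE:P3(v=17,ok=F), TRANSFORM:P2(v=0,ok=F), EMIT:P1(v=0,ok=F)] out:-; in:P4
Tick 5: [PARSE:P5(v=15,ok=F), VALIDATE:P4(v=4,ok=T), TRANSFORM:P3(v=0,ok=F), EMIT:P2(v=0,ok=F)] out:P1(v=0); in:P5
Tick 6: [PARSE:P6(v=5,ok=F), VALIDATE:P5(v=15,ok=F), TRANSFORM:P4(v=8,ok=T), EMIT:P3(v=0,ok=F)] out:P2(v=0); in:P6
Tick 7: [PARSE:-, VALIDATE:P6(v=5,ok=F), TRANSFORM:P5(v=0,ok=F), EMIT:P4(v=8,ok=T)] out:P3(v=0); in:-
Tick 8: [PARSE:-, VALIDATE:-, TRANSFORM:P6(v=0,ok=F), EMIT:P5(v=0,ok=F)] out:P4(v=8); in:-
Tick 9: [PARSE:-, VALIDATE:-, TRANSFORM:-, EMIT:P6(v=0,ok=F)] out:P5(v=0); in:-
Tick 10: [PARSE:-, VALIDATE:-, TRANSFORM:-, EMIT:-] out:P6(v=0); in:-
P6: arrives tick 6, valid=False (id=6, id%4=2), emit tick 10, final value 0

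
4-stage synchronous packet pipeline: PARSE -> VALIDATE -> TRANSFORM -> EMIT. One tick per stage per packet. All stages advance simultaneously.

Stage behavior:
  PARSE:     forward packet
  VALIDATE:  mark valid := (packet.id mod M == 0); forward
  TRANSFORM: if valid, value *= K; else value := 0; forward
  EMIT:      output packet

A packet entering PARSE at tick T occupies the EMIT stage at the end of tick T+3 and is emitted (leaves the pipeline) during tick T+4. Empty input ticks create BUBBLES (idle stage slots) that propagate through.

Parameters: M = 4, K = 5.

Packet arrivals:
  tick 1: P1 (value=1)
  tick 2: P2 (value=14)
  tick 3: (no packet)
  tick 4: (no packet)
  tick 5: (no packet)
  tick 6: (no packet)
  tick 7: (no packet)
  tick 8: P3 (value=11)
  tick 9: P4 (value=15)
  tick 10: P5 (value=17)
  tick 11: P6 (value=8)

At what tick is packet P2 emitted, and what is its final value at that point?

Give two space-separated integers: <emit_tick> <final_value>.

Tick 1: [PARSE:P1(v=1,ok=F), VALIDATE:-, TRANSFORM:-, EMIT:-] out:-; in:P1
Tick 2: [PARSE:P2(v=14,ok=F), VALIDATE:P1(v=1,ok=F), TRANSFORM:-, EMIT:-] out:-; in:P2
Tick 3: [PARSE:-, VALIDATE:P2(v=14,ok=F), TRANSFORM:P1(v=0,ok=F), EMIT:-] out:-; in:-
Tick 4: [PARSE:-, VALIDATE:-, TRANSFORM:P2(v=0,ok=F), EMIT:P1(v=0,ok=F)] out:-; in:-
Tick 5: [PARSE:-, VALIDATE:-, TRANSFORM:-, EMIT:P2(v=0,ok=F)] out:P1(v=0); in:-
Tick 6: [PARSE:-, VALIDATE:-, TRANSFORM:-, EMIT:-] out:P2(v=0); in:-
Tick 7: [PARSE:-, VALIDATE:-, TRANSFORM:-, EMIT:-] out:-; in:-
Tick 8: [PARSE:P3(v=11,ok=F), VALIDATE:-, TRANSFORM:-, EMIT:-] out:-; in:P3
Tick 9: [PARSE:P4(v=15,ok=F), VALIDATE:P3(v=11,ok=F), TRANSFORM:-, EMIT:-] out:-; in:P4
Tick 10: [PARSE:P5(v=17,ok=F), VALIDATE:P4(v=15,ok=T), TRANSFORM:P3(v=0,ok=F), EMIT:-] out:-; in:P5
Tick 11: [PARSE:P6(v=8,ok=F), VALIDATE:P5(v=17,ok=F), TRANSFORM:P4(v=75,ok=T), EMIT:P3(v=0,ok=F)] out:-; in:P6
Tick 12: [PARSE:-, VALIDATE:P6(v=8,ok=F), TRANSFORM:P5(v=0,ok=F), EMIT:P4(v=75,ok=T)] out:P3(v=0); in:-
Tick 13: [PARSE:-, VALIDATE:-, TRANSFORM:P6(v=0,ok=F), EMIT:P5(v=0,ok=F)] out:P4(v=75); in:-
Tick 14: [PARSE:-, VALIDATE:-, TRANSFORM:-, EMIT:P6(v=0,ok=F)] out:P5(v=0); in:-
Tick 15: [PARSE:-, VALIDATE:-, TRANSFORM:-, EMIT:-] out:P6(v=0); in:-
P2: arrives tick 2, valid=False (id=2, id%4=2), emit tick 6, final value 0

Answer: 6 0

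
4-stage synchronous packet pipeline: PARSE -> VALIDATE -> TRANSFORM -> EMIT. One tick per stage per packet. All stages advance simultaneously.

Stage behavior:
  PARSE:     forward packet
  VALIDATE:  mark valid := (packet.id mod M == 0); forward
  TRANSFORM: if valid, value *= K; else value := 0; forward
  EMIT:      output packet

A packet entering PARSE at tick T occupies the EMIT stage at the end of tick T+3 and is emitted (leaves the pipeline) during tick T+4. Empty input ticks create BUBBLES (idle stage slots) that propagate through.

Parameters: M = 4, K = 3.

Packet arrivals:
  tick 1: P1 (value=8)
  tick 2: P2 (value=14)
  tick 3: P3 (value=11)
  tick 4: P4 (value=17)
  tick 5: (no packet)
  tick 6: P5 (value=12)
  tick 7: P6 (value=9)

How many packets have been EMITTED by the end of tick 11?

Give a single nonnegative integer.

Tick 1: [PARSE:P1(v=8,ok=F), VALIDATE:-, TRANSFORM:-, EMIT:-] out:-; in:P1
Tick 2: [PARSE:P2(v=14,ok=F), VALIDATE:P1(v=8,ok=F), TRANSFORM:-, EMIT:-] out:-; in:P2
Tick 3: [PARSE:P3(v=11,ok=F), VALIDATE:P2(v=14,ok=F), TRANSFORM:P1(v=0,ok=F), EMIT:-] out:-; in:P3
Tick 4: [PARSE:P4(v=17,ok=F), VALIDATE:P3(v=11,ok=F), TRANSFORM:P2(v=0,ok=F), EMIT:P1(v=0,ok=F)] out:-; in:P4
Tick 5: [PARSE:-, VALIDATE:P4(v=17,ok=T), TRANSFORM:P3(v=0,ok=F), EMIT:P2(v=0,ok=F)] out:P1(v=0); in:-
Tick 6: [PARSE:P5(v=12,ok=F), VALIDATE:-, TRANSFORM:P4(v=51,ok=T), EMIT:P3(v=0,ok=F)] out:P2(v=0); in:P5
Tick 7: [PARSE:P6(v=9,ok=F), VALIDATE:P5(v=12,ok=F), TRANSFORM:-, EMIT:P4(v=51,ok=T)] out:P3(v=0); in:P6
Tick 8: [PARSE:-, VALIDATE:P6(v=9,ok=F), TRANSFORM:P5(v=0,ok=F), EMIT:-] out:P4(v=51); in:-
Tick 9: [PARSE:-, VALIDATE:-, TRANSFORM:P6(v=0,ok=F), EMIT:P5(v=0,ok=F)] out:-; in:-
Tick 10: [PARSE:-, VALIDATE:-, TRANSFORM:-, EMIT:P6(v=0,ok=F)] out:P5(v=0); in:-
Tick 11: [PARSE:-, VALIDATE:-, TRANSFORM:-, EMIT:-] out:P6(v=0); in:-
Emitted by tick 11: ['P1', 'P2', 'P3', 'P4', 'P5', 'P6']

Answer: 6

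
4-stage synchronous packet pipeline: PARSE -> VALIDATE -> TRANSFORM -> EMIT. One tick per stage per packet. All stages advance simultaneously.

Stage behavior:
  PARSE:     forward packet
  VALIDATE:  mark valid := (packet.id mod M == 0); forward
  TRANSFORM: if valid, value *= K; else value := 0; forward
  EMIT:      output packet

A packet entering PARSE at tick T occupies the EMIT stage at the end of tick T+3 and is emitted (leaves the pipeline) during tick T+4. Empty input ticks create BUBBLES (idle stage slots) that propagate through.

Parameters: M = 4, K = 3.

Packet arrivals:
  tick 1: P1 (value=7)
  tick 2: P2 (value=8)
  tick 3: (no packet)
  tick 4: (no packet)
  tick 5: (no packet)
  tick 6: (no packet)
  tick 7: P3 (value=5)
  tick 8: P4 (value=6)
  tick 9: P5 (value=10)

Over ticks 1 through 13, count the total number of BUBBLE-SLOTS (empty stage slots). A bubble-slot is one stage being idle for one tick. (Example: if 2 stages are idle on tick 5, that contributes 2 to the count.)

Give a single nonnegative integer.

Answer: 32

Derivation:
Tick 1: [PARSE:P1(v=7,ok=F), VALIDATE:-, TRANSFORM:-, EMIT:-] out:-; bubbles=3
Tick 2: [PARSE:P2(v=8,ok=F), VALIDATE:P1(v=7,ok=F), TRANSFORM:-, EMIT:-] out:-; bubbles=2
Tick 3: [PARSE:-, VALIDATE:P2(v=8,ok=F), TRANSFORM:P1(v=0,ok=F), EMIT:-] out:-; bubbles=2
Tick 4: [PARSE:-, VALIDATE:-, TRANSFORM:P2(v=0,ok=F), EMIT:P1(v=0,ok=F)] out:-; bubbles=2
Tick 5: [PARSE:-, VALIDATE:-, TRANSFORM:-, EMIT:P2(v=0,ok=F)] out:P1(v=0); bubbles=3
Tick 6: [PARSE:-, VALIDATE:-, TRANSFORM:-, EMIT:-] out:P2(v=0); bubbles=4
Tick 7: [PARSE:P3(v=5,ok=F), VALIDATE:-, TRANSFORM:-, EMIT:-] out:-; bubbles=3
Tick 8: [PARSE:P4(v=6,ok=F), VALIDATE:P3(v=5,ok=F), TRANSFORM:-, EMIT:-] out:-; bubbles=2
Tick 9: [PARSE:P5(v=10,ok=F), VALIDATE:P4(v=6,ok=T), TRANSFORM:P3(v=0,ok=F), EMIT:-] out:-; bubbles=1
Tick 10: [PARSE:-, VALIDATE:P5(v=10,ok=F), TRANSFORM:P4(v=18,ok=T), EMIT:P3(v=0,ok=F)] out:-; bubbles=1
Tick 11: [PARSE:-, VALIDATE:-, TRANSFORM:P5(v=0,ok=F), EMIT:P4(v=18,ok=T)] out:P3(v=0); bubbles=2
Tick 12: [PARSE:-, VALIDATE:-, TRANSFORM:-, EMIT:P5(v=0,ok=F)] out:P4(v=18); bubbles=3
Tick 13: [PARSE:-, VALIDATE:-, TRANSFORM:-, EMIT:-] out:P5(v=0); bubbles=4
Total bubble-slots: 32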